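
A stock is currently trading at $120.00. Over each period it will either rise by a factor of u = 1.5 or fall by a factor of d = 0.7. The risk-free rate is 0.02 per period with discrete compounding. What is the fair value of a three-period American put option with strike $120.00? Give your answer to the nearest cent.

Risk-neutral probability p = (1 + 0.02 − 0.7)/(1.5 − 0.7) = 0.3200/0.8000 = 0.4000
Terminal stock prices: S_uuu = 405, S_uud = 189, S_udd = 88.2, S_ddd = 41.16
Terminal payoffs (K − S): max(-285, 0) = 0, max(-69, 0) = 0, max(31.8, 0) = 31.8, max(78.84, 0) = 78.84
Node uu (S = 270): continuation = 1/1.02·[0.4000·0.0000 + 0.6000·0.0000] = 0.0000; exercise value = 0.0000 ≤ continuation, so V_uu = 0.0000
Node ud (S = 126): continuation = 1/1.02·[0.4000·0.0000 + 0.6000·31.8000] = 18.7059; exercise value = 0.0000 ≤ continuation, so V_ud = 18.7059
Node dd (S = 58.8): continuation = 1/1.02·[0.4000·31.8000 + 0.6000·78.8400] = 58.8471; exercise value = 61.2000 > continuation, so V_dd = 61.2000 (exercise)
Node u (S = 180): continuation = 1/1.02·[0.4000·0.0000 + 0.6000·18.7059] = 11.0035; exercise value = 0.0000 ≤ continuation, so V_u = 11.0035
Node d (S = 84): continuation = 1/1.02·[0.4000·18.7059 + 0.6000·61.2000] = 43.3356; exercise value = 36.0000 ≤ continuation, so V_d = 43.3356
Node 0 (S = 120): continuation = 1/1.02·[0.4000·11.0035 + 0.6000·43.3356] = 29.8066; exercise value = 0.0000 ≤ continuation, so V_0 = 29.8066

$29.81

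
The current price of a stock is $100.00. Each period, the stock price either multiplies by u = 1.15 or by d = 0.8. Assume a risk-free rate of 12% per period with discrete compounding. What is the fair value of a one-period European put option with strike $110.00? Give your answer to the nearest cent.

Risk-neutral probability p = (1 + 0.12 − 0.8)/(1.15 − 0.8) = 0.3200/0.3500 = 0.9143
Terminal stock prices: S_u = 115, S_d = 80
Terminal payoffs (K − S): max(-5, 0) = 0, max(30, 0) = 30
Node 0 (S = 100): V_0 = 1/1.12·[0.9143·0.0000 + 0.0857·30.0000] = 2.2959

$2.30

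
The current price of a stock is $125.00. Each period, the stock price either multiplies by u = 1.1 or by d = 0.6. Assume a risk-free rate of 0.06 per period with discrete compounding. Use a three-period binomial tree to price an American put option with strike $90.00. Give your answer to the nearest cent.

$1.62

Risk-neutral probability p = (1 + 0.06 − 0.6)/(1.1 − 0.6) = 0.4600/0.5000 = 0.9200
Terminal stock prices: S_uuu = 166.4, S_uud = 90.75, S_udd = 49.5, S_ddd = 27
Terminal payoffs (K − S): max(-76.38, 0) = 0, max(-0.75, 0) = 0, max(40.5, 0) = 40.5, max(63, 0) = 63
Node uu (S = 151.3): continuation = 1/1.06·[0.9200·0.0000 + 0.0800·0.0000] = 0.0000; exercise value = 0.0000 ≤ continuation, so V_uu = 0.0000
Node ud (S = 82.5): continuation = 1/1.06·[0.9200·0.0000 + 0.0800·40.5000] = 3.0566; exercise value = 7.5000 > continuation, so V_ud = 7.5000 (exercise)
Node dd (S = 45): continuation = 1/1.06·[0.9200·40.5000 + 0.0800·63.0000] = 39.9057; exercise value = 45.0000 > continuation, so V_dd = 45.0000 (exercise)
Node u (S = 137.5): continuation = 1/1.06·[0.9200·0.0000 + 0.0800·7.5000] = 0.5660; exercise value = 0.0000 ≤ continuation, so V_u = 0.5660
Node d (S = 75): continuation = 1/1.06·[0.9200·7.5000 + 0.0800·45.0000] = 9.9057; exercise value = 15.0000 > continuation, so V_d = 15.0000 (exercise)
Node 0 (S = 125): continuation = 1/1.06·[0.9200·0.5660 + 0.0800·15.0000] = 1.6234; exercise value = 0.0000 ≤ continuation, so V_0 = 1.6234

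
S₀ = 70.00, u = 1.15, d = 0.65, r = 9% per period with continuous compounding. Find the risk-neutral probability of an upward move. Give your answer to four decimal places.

p = 0.8883

Risk-neutral probability p = (e^0.09 − 0.65)/(1.15 − 0.65) = 0.4442/0.5000 = 0.8883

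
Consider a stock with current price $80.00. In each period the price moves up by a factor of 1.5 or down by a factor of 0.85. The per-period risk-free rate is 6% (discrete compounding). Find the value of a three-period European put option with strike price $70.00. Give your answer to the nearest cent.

$5.44

Risk-neutral probability p = (1 + 0.06 − 0.85)/(1.5 − 0.85) = 0.2100/0.6500 = 0.3231
Terminal stock prices: S_uuu = 270, S_uud = 153, S_udd = 86.7, S_ddd = 49.13
Terminal payoffs (K − S): max(-200, 0) = 0, max(-83, 0) = 0, max(-16.7, 0) = 0, max(20.87, 0) = 20.87
Node uu (S = 180): V_uu = 1/1.06·[0.3231·0.0000 + 0.6769·0.0000] = 0.0000
Node ud (S = 102): V_ud = 1/1.06·[0.3231·0.0000 + 0.6769·0.0000] = 0.0000
Node dd (S = 57.8): V_dd = 1/1.06·[0.3231·0.0000 + 0.6769·20.8700] = 13.3277
Node u (S = 120): V_u = 1/1.06·[0.3231·0.0000 + 0.6769·0.0000] = 0.0000
Node d (S = 68): V_d = 1/1.06·[0.3231·0.0000 + 0.6769·13.3277] = 8.5112
Node 0 (S = 80): V_0 = 1/1.06·[0.3231·0.0000 + 0.6769·8.5112] = 5.4353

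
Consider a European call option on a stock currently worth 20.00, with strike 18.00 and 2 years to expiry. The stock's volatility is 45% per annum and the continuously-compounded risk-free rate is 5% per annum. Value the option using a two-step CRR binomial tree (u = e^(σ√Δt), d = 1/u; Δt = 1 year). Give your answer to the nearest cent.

CRR parameters: u = e^(σ√Δt) = e^(0.45·√1) = 1.5683, d = 1/u = 0.6376
Per-period rate: rΔt = 0.05·1 = 0.05, so R = e^0.05 = 1.0513
Risk-neutral probability p = (e^0.05 − 0.6376)/(1.5683 − 0.6376) = 0.4136/0.9307 = 0.4445
Terminal stock prices: S_uu = 49.19, S_ud = 20, S_dd = 8.131
Terminal payoffs (S − K): max(31.19, 0) = 31.19, max(2, 0) = 2, max(-9.869, 0) = 0
Node u (S = 31.37): V_u = e^(−0.05)·[0.4445·31.1921 + 0.5555·2.0000] = 14.2441
Node d (S = 12.75): V_d = e^(−0.05)·[0.4445·2.0000 + 0.5555·0.0000] = 0.8455
Node 0 (S = 20): V_0 = e^(−0.05)·[0.4445·14.2441 + 0.5555·0.8455] = 6.4689

6.47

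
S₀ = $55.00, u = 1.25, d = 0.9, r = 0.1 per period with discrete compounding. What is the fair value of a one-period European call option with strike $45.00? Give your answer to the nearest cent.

Risk-neutral probability p = (1 + 0.1 − 0.9)/(1.25 − 0.9) = 0.2000/0.3500 = 0.5714
Terminal stock prices: S_u = 68.75, S_d = 49.5
Terminal payoffs (S − K): max(23.75, 0) = 23.75, max(4.5, 0) = 4.5
Node 0 (S = 55): V_0 = 1/1.1·[0.5714·23.7500 + 0.4286·4.5000] = 14.0909

$14.09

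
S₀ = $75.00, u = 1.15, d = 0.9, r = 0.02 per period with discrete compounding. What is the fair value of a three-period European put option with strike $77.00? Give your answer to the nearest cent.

$5.58

Risk-neutral probability p = (1 + 0.02 − 0.9)/(1.15 − 0.9) = 0.1200/0.2500 = 0.4800
Terminal stock prices: S_uuu = 114.1, S_uud = 89.27, S_udd = 69.86, S_ddd = 54.68
Terminal payoffs (K − S): max(-37.07, 0) = 0, max(-12.27, 0) = 0, max(7.137, 0) = 7.137, max(22.32, 0) = 22.32
Node uu (S = 99.19): V_uu = 1/1.02·[0.4800·0.0000 + 0.5200·0.0000] = 0.0000
Node ud (S = 77.62): V_ud = 1/1.02·[0.4800·0.0000 + 0.5200·7.1375] = 3.6387
Node dd (S = 60.75): V_dd = 1/1.02·[0.4800·7.1375 + 0.5200·22.3250] = 14.7402
Node u (S = 86.25): V_u = 1/1.02·[0.4800·0.0000 + 0.5200·3.6387] = 1.8550
Node d (S = 67.5): V_d = 1/1.02·[0.4800·3.6387 + 0.5200·14.7402] = 9.2270
Node 0 (S = 75): V_0 = 1/1.02·[0.4800·1.8550 + 0.5200·9.2270] = 5.5769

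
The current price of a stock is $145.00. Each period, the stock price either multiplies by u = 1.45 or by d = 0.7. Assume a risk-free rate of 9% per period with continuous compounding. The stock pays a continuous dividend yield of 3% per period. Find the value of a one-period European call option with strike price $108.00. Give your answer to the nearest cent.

$45.08

Per-period risk-free factor R = e^0.09 = 1.0942; dividend-adjusted growth = e^(0.09−0.03) = 1.0618.
Risk-neutral probability p = (1.0618 − 0.7)/(1.45 − 0.7) = 0.3618/0.7500 = 0.4824
Terminal stock prices: S_u = 210.2, S_d = 101.5
Terminal payoffs (S − K): max(102.2, 0) = 102.2, max(-6.5, 0) = 0
Node 0 (S = 145): V_0 = e^(−0.09)·[0.4824·102.2500 + 0.5176·0.0000] = 45.0846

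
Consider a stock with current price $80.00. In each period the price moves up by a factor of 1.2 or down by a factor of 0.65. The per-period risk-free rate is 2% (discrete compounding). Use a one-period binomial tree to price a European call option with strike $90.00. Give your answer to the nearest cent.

Risk-neutral probability p = (1 + 0.02 − 0.65)/(1.2 − 0.65) = 0.3700/0.5500 = 0.6727
Terminal stock prices: S_u = 96, S_d = 52
Terminal payoffs (S − K): max(6, 0) = 6, max(-38, 0) = 0
Node 0 (S = 80): V_0 = 1/1.02·[0.6727·6.0000 + 0.3273·0.0000] = 3.9572

$3.96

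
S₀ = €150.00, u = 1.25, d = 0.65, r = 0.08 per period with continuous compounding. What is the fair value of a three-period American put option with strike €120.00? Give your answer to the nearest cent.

Risk-neutral probability p = (e^0.08 − 0.65)/(1.25 − 0.65) = 0.4333/0.6000 = 0.7221
Terminal stock prices: S_uuu = 293, S_uud = 152.3, S_udd = 79.22, S_ddd = 41.19
Terminal payoffs (K − S): max(-173, 0) = 0, max(-32.34, 0) = 0, max(40.78, 0) = 40.78, max(78.81, 0) = 78.81
Node uu (S = 234.4): continuation = e^(−0.08)·[0.7221·0.0000 + 0.2779·0.0000] = 0.0000; exercise value = 0.0000 ≤ continuation, so V_uu = 0.0000
Node ud (S = 121.9): continuation = e^(−0.08)·[0.7221·0.0000 + 0.2779·40.7812] = 10.4601; exercise value = 0.0000 ≤ continuation, so V_ud = 10.4601
Node dd (S = 63.38): continuation = e^(−0.08)·[0.7221·40.7812 + 0.2779·78.8063] = 47.3990; exercise value = 56.6250 > continuation, so V_dd = 56.6250 (exercise)
Node u (S = 187.5): continuation = e^(−0.08)·[0.7221·0.0000 + 0.2779·10.4601] = 2.6829; exercise value = 0.0000 ≤ continuation, so V_u = 2.6829
Node d (S = 97.5): continuation = e^(−0.08)·[0.7221·10.4601 + 0.2779·56.6250] = 21.4968; exercise value = 22.5000 > continuation, so V_d = 22.5000 (exercise)
Node 0 (S = 150): continuation = e^(−0.08)·[0.7221·2.6829 + 0.2779·22.5000] = 7.5596; exercise value = 0.0000 ≤ continuation, so V_0 = 7.5596

€7.56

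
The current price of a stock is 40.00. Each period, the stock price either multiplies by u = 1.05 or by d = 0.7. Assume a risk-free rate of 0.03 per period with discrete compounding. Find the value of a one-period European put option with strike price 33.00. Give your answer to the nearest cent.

0.28

Risk-neutral probability p = (1 + 0.03 − 0.7)/(1.05 − 0.7) = 0.3300/0.3500 = 0.9429
Terminal stock prices: S_u = 42, S_d = 28
Terminal payoffs (K − S): max(-9, 0) = 0, max(5, 0) = 5
Node 0 (S = 40): V_0 = 1/1.03·[0.9429·0.0000 + 0.0571·5.0000] = 0.2774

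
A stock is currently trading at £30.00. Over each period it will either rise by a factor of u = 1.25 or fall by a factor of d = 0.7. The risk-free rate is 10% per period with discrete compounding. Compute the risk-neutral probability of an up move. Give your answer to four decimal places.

p = 0.7273

Risk-neutral probability p = (1 + 0.1 − 0.7)/(1.25 − 0.7) = 0.4000/0.5500 = 0.7273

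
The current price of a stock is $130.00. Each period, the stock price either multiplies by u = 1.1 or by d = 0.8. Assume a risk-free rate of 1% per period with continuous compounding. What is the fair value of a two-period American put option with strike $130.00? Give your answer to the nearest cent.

Risk-neutral probability p = (e^0.01 − 0.8)/(1.1 − 0.8) = 0.2101/0.3000 = 0.7002
Terminal stock prices: S_uu = 157.3, S_ud = 114.4, S_dd = 83.2
Terminal payoffs (K − S): max(-27.3, 0) = 0, max(15.6, 0) = 15.6, max(46.8, 0) = 46.8
Node u (S = 143): continuation = e^(−0.01)·[0.7002·0.0000 + 0.2998·15.6000] = 4.6309; exercise value = 0.0000 ≤ continuation, so V_u = 4.6309
Node d (S = 104): continuation = e^(−0.01)·[0.7002·15.6000 + 0.2998·46.8000] = 24.7065; exercise value = 26.0000 > continuation, so V_d = 26.0000 (exercise)
Node 0 (S = 130): continuation = e^(−0.01)·[0.7002·4.6309 + 0.2998·26.0000] = 10.9282; exercise value = 0.0000 ≤ continuation, so V_0 = 10.9282

$10.93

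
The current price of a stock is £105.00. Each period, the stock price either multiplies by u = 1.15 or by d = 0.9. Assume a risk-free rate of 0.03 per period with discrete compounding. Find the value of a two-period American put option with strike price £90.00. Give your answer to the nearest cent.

Risk-neutral probability p = (1 + 0.03 − 0.9)/(1.15 − 0.9) = 0.1300/0.2500 = 0.5200
Terminal stock prices: S_uu = 138.9, S_ud = 108.7, S_dd = 85.05
Terminal payoffs (K − S): max(-48.86, 0) = 0, max(-18.67, 0) = 0, max(4.95, 0) = 4.95
Node u (S = 120.7): continuation = 1/1.03·[0.5200·0.0000 + 0.4800·0.0000] = 0.0000; exercise value = 0.0000 ≤ continuation, so V_u = 0.0000
Node d (S = 94.5): continuation = 1/1.03·[0.5200·0.0000 + 0.4800·4.9500] = 2.3068; exercise value = 0.0000 ≤ continuation, so V_d = 2.3068
Node 0 (S = 105): continuation = 1/1.03·[0.5200·0.0000 + 0.4800·2.3068] = 1.0750; exercise value = 0.0000 ≤ continuation, so V_0 = 1.0750

£1.08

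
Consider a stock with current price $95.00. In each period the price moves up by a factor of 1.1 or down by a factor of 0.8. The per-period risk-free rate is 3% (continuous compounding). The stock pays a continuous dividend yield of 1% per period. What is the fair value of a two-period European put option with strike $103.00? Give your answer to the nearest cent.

$9.95

Per-period risk-free factor R = e^0.03 = 1.0305; dividend-adjusted growth = e^(0.03−0.01) = 1.0202.
Risk-neutral probability p = (1.0202 − 0.8)/(1.1 − 0.8) = 0.2202/0.3000 = 0.7340
Terminal stock prices: S_uu = 115, S_ud = 83.6, S_dd = 60.8
Terminal payoffs (K − S): max(-11.95, 0) = 0, max(19.4, 0) = 19.4, max(42.2, 0) = 42.2
Node u (S = 104.5): V_u = e^(−0.03)·[0.7340·0.0000 + 0.2660·19.4000] = 5.0078
Node d (S = 76): V_d = e^(−0.03)·[0.7340·19.4000 + 0.2660·42.2000] = 24.7121
Node 0 (S = 95): V_0 = e^(−0.03)·[0.7340·5.0078 + 0.2660·24.7121] = 9.9462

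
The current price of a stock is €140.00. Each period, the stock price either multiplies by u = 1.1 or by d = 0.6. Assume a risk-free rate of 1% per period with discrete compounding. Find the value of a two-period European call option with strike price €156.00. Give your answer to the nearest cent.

Risk-neutral probability p = (1 + 0.01 − 0.6)/(1.1 − 0.6) = 0.4100/0.5000 = 0.8200
Terminal stock prices: S_uu = 169.4, S_ud = 92.4, S_dd = 50.4
Terminal payoffs (S − K): max(13.4, 0) = 13.4, max(-63.6, 0) = 0, max(-105.6, 0) = 0
Node u (S = 154): V_u = 1/1.01·[0.8200·13.4000 + 0.1800·0.0000] = 10.8792
Node d (S = 84): V_d = 1/1.01·[0.8200·0.0000 + 0.1800·0.0000] = 0.0000
Node 0 (S = 140): V_0 = 1/1.01·[0.8200·10.8792 + 0.1800·0.0000] = 8.8326

€8.83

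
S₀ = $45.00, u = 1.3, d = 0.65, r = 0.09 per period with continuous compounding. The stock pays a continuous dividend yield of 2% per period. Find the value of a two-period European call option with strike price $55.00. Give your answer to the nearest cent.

Per-period risk-free factor R = e^0.09 = 1.0942; dividend-adjusted growth = e^(0.09−0.02) = 1.0725.
Risk-neutral probability p = (1.0725 − 0.65)/(1.3 − 0.65) = 0.4225/0.6500 = 0.6500
Terminal stock prices: S_uu = 76.05, S_ud = 38.02, S_dd = 19.01
Terminal payoffs (S − K): max(21.05, 0) = 21.05, max(-16.98, 0) = 0, max(-35.99, 0) = 0
Node u (S = 58.5): V_u = e^(−0.09)·[0.6500·21.0500 + 0.3500·0.0000] = 12.5051
Node d (S = 29.25): V_d = e^(−0.09)·[0.6500·0.0000 + 0.3500·0.0000] = 0.0000
Node 0 (S = 45): V_0 = e^(−0.09)·[0.6500·12.5051 + 0.3500·0.0000] = 7.4289

$7.43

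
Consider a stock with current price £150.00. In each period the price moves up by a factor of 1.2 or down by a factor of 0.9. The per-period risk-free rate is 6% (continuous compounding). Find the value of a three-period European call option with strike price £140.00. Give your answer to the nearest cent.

Risk-neutral probability p = (e^0.06 − 0.9)/(1.2 − 0.9) = 0.1618/0.3000 = 0.5395
Terminal stock prices: S_uuu = 259.2, S_uud = 194.4, S_udd = 145.8, S_ddd = 109.4
Terminal payoffs (S − K): max(119.2, 0) = 119.2, max(54.4, 0) = 54.4, max(5.8, 0) = 5.8, max(-30.65, 0) = 0
Node uu (S = 216): V_uu = e^(−0.06)·[0.5395·119.2000 + 0.4605·54.4000] = 84.1530
Node ud (S = 162): V_ud = e^(−0.06)·[0.5395·54.4000 + 0.4605·5.8000] = 30.1530
Node dd (S = 121.5): V_dd = e^(−0.06)·[0.5395·5.8000 + 0.4605·0.0000] = 2.9466
Node u (S = 180): V_u = e^(−0.06)·[0.5395·84.1530 + 0.4605·30.1530] = 55.8311
Node d (S = 135): V_d = e^(−0.06)·[0.5395·30.1530 + 0.4605·2.9466] = 16.5969
Node 0 (S = 150): V_0 = e^(−0.06)·[0.5395·55.8311 + 0.4605·16.5969] = 35.5629

£35.56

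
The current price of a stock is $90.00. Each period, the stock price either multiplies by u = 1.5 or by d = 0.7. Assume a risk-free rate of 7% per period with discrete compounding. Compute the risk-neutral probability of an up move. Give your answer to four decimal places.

p = 0.4625

Risk-neutral probability p = (1 + 0.07 − 0.7)/(1.5 − 0.7) = 0.3700/0.8000 = 0.4625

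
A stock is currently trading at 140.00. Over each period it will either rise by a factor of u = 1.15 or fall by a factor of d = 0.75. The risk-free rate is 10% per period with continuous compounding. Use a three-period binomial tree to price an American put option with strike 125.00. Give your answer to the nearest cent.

Risk-neutral probability p = (e^0.1 − 0.75)/(1.15 − 0.75) = 0.3552/0.4000 = 0.8879
Terminal stock prices: S_uuu = 212.9, S_uud = 138.9, S_udd = 90.56, S_ddd = 59.06
Terminal payoffs (K − S): max(-87.92, 0) = 0, max(-13.86, 0) = 0, max(34.44, 0) = 34.44, max(65.94, 0) = 65.94
Node uu (S = 185.1): continuation = e^(−0.1)·[0.8879·0.0000 + 0.1121·0.0000] = 0.0000; exercise value = 0.0000 ≤ continuation, so V_uu = 0.0000
Node ud (S = 120.8): continuation = e^(−0.1)·[0.8879·0.0000 + 0.1121·34.4375] = 3.4922; exercise value = 4.2500 > continuation, so V_ud = 4.2500 (exercise)
Node dd (S = 78.75): continuation = e^(−0.1)·[0.8879·34.4375 + 0.1121·65.9375] = 34.3547; exercise value = 46.2500 > continuation, so V_dd = 46.2500 (exercise)
Node u (S = 161): continuation = e^(−0.1)·[0.8879·0.0000 + 0.1121·4.2500] = 0.4310; exercise value = 0.0000 ≤ continuation, so V_u = 0.4310
Node d (S = 105): continuation = e^(−0.1)·[0.8879·4.2500 + 0.1121·46.2500] = 8.1047; exercise value = 20.0000 > continuation, so V_d = 20.0000 (exercise)
Node 0 (S = 140): continuation = e^(−0.1)·[0.8879·0.4310 + 0.1121·20.0000] = 2.3744; exercise value = 0.0000 ≤ continuation, so V_0 = 2.3744

2.37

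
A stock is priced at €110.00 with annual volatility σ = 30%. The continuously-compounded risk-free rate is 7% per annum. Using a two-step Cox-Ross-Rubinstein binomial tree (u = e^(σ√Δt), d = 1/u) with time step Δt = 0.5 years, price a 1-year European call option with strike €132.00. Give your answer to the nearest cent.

CRR parameters: u = e^(σ√Δt) = e^(0.3·√0.5) = 1.2363, d = 1/u = 0.8089
Per-period rate: rΔt = 0.07·0.5 = 0.035, so R = e^0.035 = 1.0356
Risk-neutral probability p = (e^0.035 − 0.8089)/(1.2363 − 0.8089) = 0.2268/0.4275 = 0.5305
Terminal stock prices: S_uu = 168.1, S_ud = 110, S_dd = 71.97
Terminal payoffs (S − K): max(36.13, 0) = 36.13, max(-22, 0) = 0, max(-60.03, 0) = 0
Node u (S = 136): V_u = e^(−0.035)·[0.5305·36.1312 + 0.4695·0.0000] = 18.5082
Node d (S = 88.97): V_d = e^(−0.035)·[0.5305·0.0000 + 0.4695·0.0000] = 0.0000
Node 0 (S = 110): V_0 = e^(−0.035)·[0.5305·18.5082 + 0.4695·0.0000] = 9.4808

€9.48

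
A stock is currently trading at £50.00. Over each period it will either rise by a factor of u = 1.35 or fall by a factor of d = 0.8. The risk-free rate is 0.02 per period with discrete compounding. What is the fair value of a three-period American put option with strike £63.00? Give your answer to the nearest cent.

Risk-neutral probability p = (1 + 0.02 − 0.8)/(1.35 − 0.8) = 0.2200/0.5500 = 0.4000
Terminal stock prices: S_uuu = 123, S_uud = 72.9, S_udd = 43.2, S_ddd = 25.6
Terminal payoffs (K − S): max(-60.02, 0) = 0, max(-9.9, 0) = 0, max(19.8, 0) = 19.8, max(37.4, 0) = 37.4
Node uu (S = 91.13): continuation = 1/1.02·[0.4000·0.0000 + 0.6000·0.0000] = 0.0000; exercise value = 0.0000 ≤ continuation, so V_uu = 0.0000
Node ud (S = 54): continuation = 1/1.02·[0.4000·0.0000 + 0.6000·19.8000] = 11.6471; exercise value = 9.0000 ≤ continuation, so V_ud = 11.6471
Node dd (S = 32): continuation = 1/1.02·[0.4000·19.8000 + 0.6000·37.4000] = 29.7647; exercise value = 31.0000 > continuation, so V_dd = 31.0000 (exercise)
Node u (S = 67.5): continuation = 1/1.02·[0.4000·0.0000 + 0.6000·11.6471] = 6.8512; exercise value = 0.0000 ≤ continuation, so V_u = 6.8512
Node d (S = 40): continuation = 1/1.02·[0.4000·11.6471 + 0.6000·31.0000] = 22.8028; exercise value = 23.0000 > continuation, so V_d = 23.0000 (exercise)
Node 0 (S = 50): continuation = 1/1.02·[0.4000·6.8512 + 0.6000·23.0000] = 16.2162; exercise value = 13.0000 ≤ continuation, so V_0 = 16.2162

£16.22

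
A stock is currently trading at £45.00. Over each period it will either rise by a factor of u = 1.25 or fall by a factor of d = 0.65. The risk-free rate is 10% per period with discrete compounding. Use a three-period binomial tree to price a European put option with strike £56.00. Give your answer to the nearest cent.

Risk-neutral probability p = (1 + 0.1 − 0.65)/(1.25 − 0.65) = 0.4500/0.6000 = 0.7500
Terminal stock prices: S_uuu = 87.89, S_uud = 45.7, S_udd = 23.77, S_ddd = 12.36
Terminal payoffs (K − S): max(-31.89, 0) = 0, max(10.3, 0) = 10.3, max(32.23, 0) = 32.23, max(43.64, 0) = 43.64
Node uu (S = 70.31): V_uu = 1/1.1·[0.7500·0.0000 + 0.2500·10.2969] = 2.3402
Node ud (S = 36.56): V_ud = 1/1.1·[0.7500·10.2969 + 0.2500·32.2344] = 14.3466
Node dd (S = 19.01): V_dd = 1/1.1·[0.7500·32.2344 + 0.2500·43.6419] = 31.8966
Node u (S = 56.25): V_u = 1/1.1·[0.7500·2.3402 + 0.2500·14.3466] = 4.8562
Node d (S = 29.25): V_d = 1/1.1·[0.7500·14.3466 + 0.2500·31.8966] = 17.0310
Node 0 (S = 45): V_0 = 1/1.1·[0.7500·4.8562 + 0.2500·17.0310] = 7.1817

£7.18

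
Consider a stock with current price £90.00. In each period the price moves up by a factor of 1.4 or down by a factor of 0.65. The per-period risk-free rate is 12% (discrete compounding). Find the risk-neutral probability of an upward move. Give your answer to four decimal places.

p = 0.6267

Risk-neutral probability p = (1 + 0.12 − 0.65)/(1.4 − 0.65) = 0.4700/0.7500 = 0.6267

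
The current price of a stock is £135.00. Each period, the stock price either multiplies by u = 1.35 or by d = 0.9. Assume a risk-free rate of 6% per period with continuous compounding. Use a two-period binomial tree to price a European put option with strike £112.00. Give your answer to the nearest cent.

Risk-neutral probability p = (e^0.06 − 0.9)/(1.35 − 0.9) = 0.1618/0.4500 = 0.3596
Terminal stock prices: S_uu = 246, S_ud = 164, S_dd = 109.4
Terminal payoffs (K − S): max(-134, 0) = 0, max(-52.03, 0) = 0, max(2.65, 0) = 2.65
Node u (S = 182.2): V_u = e^(−0.06)·[0.3596·0.0000 + 0.6404·0.0000] = 0.0000
Node d (S = 121.5): V_d = e^(−0.06)·[0.3596·0.0000 + 0.6404·2.6500] = 1.5981
Node 0 (S = 135): V_0 = e^(−0.06)·[0.3596·0.0000 + 0.6404·1.5981] = 0.9638

£0.96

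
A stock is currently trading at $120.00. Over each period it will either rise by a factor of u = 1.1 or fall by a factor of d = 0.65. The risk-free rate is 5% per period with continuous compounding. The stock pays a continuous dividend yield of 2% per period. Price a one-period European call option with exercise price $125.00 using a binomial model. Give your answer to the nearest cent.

Per-period risk-free factor R = e^0.05 = 1.0513; dividend-adjusted growth = e^(0.05−0.02) = 1.0305.
Risk-neutral probability p = (1.0305 − 0.65)/(1.1 − 0.65) = 0.3805/0.4500 = 0.8455
Terminal stock prices: S_u = 132, S_d = 78
Terminal payoffs (S − K): max(7, 0) = 7, max(-47, 0) = 0
Node 0 (S = 120): V_0 = e^(−0.05)·[0.8455·7.0000 + 0.1545·0.0000] = 5.6295

$5.63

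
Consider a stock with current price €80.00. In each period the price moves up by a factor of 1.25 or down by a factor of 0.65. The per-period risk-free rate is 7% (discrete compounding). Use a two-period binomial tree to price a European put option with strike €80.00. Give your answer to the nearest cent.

Risk-neutral probability p = (1 + 0.07 − 0.65)/(1.25 − 0.65) = 0.4200/0.6000 = 0.7000
Terminal stock prices: S_uu = 125, S_ud = 65, S_dd = 33.8
Terminal payoffs (K − S): max(-45, 0) = 0, max(15, 0) = 15, max(46.2, 0) = 46.2
Node u (S = 100): V_u = 1/1.07·[0.7000·0.0000 + 0.3000·15.0000] = 4.2056
Node d (S = 52): V_d = 1/1.07·[0.7000·15.0000 + 0.3000·46.2000] = 22.7664
Node 0 (S = 80): V_0 = 1/1.07·[0.7000·4.2056 + 0.3000·22.7664] = 9.1344

€9.13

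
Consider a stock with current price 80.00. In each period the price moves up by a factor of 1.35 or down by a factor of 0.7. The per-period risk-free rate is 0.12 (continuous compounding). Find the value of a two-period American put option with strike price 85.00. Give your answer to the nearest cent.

10.47

Risk-neutral probability p = (e^0.12 − 0.7)/(1.35 − 0.7) = 0.4275/0.6500 = 0.6577
Terminal stock prices: S_uu = 145.8, S_ud = 75.6, S_dd = 39.2
Terminal payoffs (K − S): max(-60.8, 0) = 0, max(9.4, 0) = 9.4, max(45.8, 0) = 45.8
Node u (S = 108): continuation = e^(−0.12)·[0.6577·0.0000 + 0.3423·9.4000] = 2.8539; exercise value = 0.0000 ≤ continuation, so V_u = 2.8539
Node d (S = 56): continuation = e^(−0.12)·[0.6577·9.4000 + 0.3423·45.8000] = 19.3882; exercise value = 29.0000 > continuation, so V_d = 29.0000 (exercise)
Node 0 (S = 80): continuation = e^(−0.12)·[0.6577·2.8539 + 0.3423·29.0000] = 10.4692; exercise value = 5.0000 ≤ continuation, so V_0 = 10.4692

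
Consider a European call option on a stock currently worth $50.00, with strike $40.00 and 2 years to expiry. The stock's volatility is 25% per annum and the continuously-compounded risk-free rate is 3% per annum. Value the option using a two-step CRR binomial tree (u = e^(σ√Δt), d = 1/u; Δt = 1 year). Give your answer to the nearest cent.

$14.62

CRR parameters: u = e^(σ√Δt) = e^(0.25·√1) = 1.2840, d = 1/u = 0.7788
Per-period rate: rΔt = 0.03·1 = 0.03, so R = e^0.03 = 1.0305
Risk-neutral probability p = (e^0.03 − 0.7788)/(1.2840 − 0.7788) = 0.2517/0.5052 = 0.4981
Terminal stock prices: S_uu = 82.44, S_ud = 50, S_dd = 30.33
Terminal payoffs (S − K): max(42.44, 0) = 42.44, max(10, 0) = 10, max(-9.673, 0) = 0
Node u (S = 64.2): V_u = e^(−0.03)·[0.4981·42.4361 + 0.5019·10.0000] = 25.3834
Node d (S = 38.94): V_d = e^(−0.03)·[0.4981·10.0000 + 0.5019·0.0000] = 4.8338
Node 0 (S = 50): V_0 = e^(−0.03)·[0.4981·25.3834 + 0.5019·4.8338] = 14.6243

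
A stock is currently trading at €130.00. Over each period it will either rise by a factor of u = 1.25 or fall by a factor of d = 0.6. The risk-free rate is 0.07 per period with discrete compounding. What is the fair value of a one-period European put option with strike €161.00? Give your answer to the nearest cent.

€21.48

Risk-neutral probability p = (1 + 0.07 − 0.6)/(1.25 − 0.6) = 0.4700/0.6500 = 0.7231
Terminal stock prices: S_u = 162.5, S_d = 78
Terminal payoffs (K − S): max(-1.5, 0) = 0, max(83, 0) = 83
Node 0 (S = 130): V_0 = 1/1.07·[0.7231·0.0000 + 0.2769·83.0000] = 21.4809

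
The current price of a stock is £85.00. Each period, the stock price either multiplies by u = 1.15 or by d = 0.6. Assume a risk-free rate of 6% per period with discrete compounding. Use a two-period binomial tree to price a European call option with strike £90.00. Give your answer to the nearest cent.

Risk-neutral probability p = (1 + 0.06 − 0.6)/(1.15 − 0.6) = 0.4600/0.5500 = 0.8364
Terminal stock prices: S_uu = 112.4, S_ud = 58.65, S_dd = 30.6
Terminal payoffs (S − K): max(22.41, 0) = 22.41, max(-31.35, 0) = 0, max(-59.4, 0) = 0
Node u (S = 97.75): V_u = 1/1.06·[0.8364·22.4125 + 0.1636·0.0000] = 17.6840
Node d (S = 51): V_d = 1/1.06·[0.8364·0.0000 + 0.1636·0.0000] = 0.0000
Node 0 (S = 85): V_0 = 1/1.06·[0.8364·17.6840 + 0.1636·0.0000] = 13.9530

£13.95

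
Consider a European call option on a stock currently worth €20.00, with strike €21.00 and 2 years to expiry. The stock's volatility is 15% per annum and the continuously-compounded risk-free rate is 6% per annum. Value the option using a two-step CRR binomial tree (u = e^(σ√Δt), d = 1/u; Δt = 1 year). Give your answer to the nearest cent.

CRR parameters: u = e^(σ√Δt) = e^(0.15·√1) = 1.1618, d = 1/u = 0.8607
Per-period rate: rΔt = 0.06·1 = 0.06, so R = e^0.06 = 1.0618
Risk-neutral probability p = (e^0.06 − 0.8607)/(1.1618 − 0.8607) = 0.2011/0.3011 = 0.6679
Terminal stock prices: S_uu = 27, S_ud = 20, S_dd = 14.82
Terminal payoffs (S − K): max(5.997, 0) = 5.997, max(-1, 0) = 0, max(-6.184, 0) = 0
Node u (S = 23.24): V_u = e^(−0.06)·[0.6679·5.9972 + 0.3321·0.0000] = 3.7724
Node d (S = 17.21): V_d = e^(−0.06)·[0.6679·0.0000 + 0.3321·0.0000] = 0.0000
Node 0 (S = 20): V_0 = e^(−0.06)·[0.6679·3.7724 + 0.3321·0.0000] = 2.3729

€2.37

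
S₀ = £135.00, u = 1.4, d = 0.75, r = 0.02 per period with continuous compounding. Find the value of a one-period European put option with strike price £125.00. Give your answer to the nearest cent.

£13.60

Risk-neutral probability p = (e^0.02 − 0.75)/(1.4 − 0.75) = 0.2702/0.6500 = 0.4157
Terminal stock prices: S_u = 189, S_d = 101.2
Terminal payoffs (K − S): max(-64, 0) = 0, max(23.75, 0) = 23.75
Node 0 (S = 135): V_0 = e^(−0.02)·[0.4157·0.0000 + 0.5843·23.7500] = 13.6025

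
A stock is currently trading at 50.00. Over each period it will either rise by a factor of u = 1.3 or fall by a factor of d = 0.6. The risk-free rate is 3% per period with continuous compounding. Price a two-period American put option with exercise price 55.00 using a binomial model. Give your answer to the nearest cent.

12.91

Risk-neutral probability p = (e^0.03 − 0.6)/(1.3 − 0.6) = 0.4305/0.7000 = 0.6149
Terminal stock prices: S_uu = 84.5, S_ud = 39, S_dd = 18
Terminal payoffs (K − S): max(-29.5, 0) = 0, max(16, 0) = 16, max(37, 0) = 37
Node u (S = 65): continuation = e^(−0.03)·[0.6149·0.0000 + 0.3851·16.0000] = 5.9790; exercise value = 0.0000 ≤ continuation, so V_u = 5.9790
Node d (S = 30): continuation = e^(−0.03)·[0.6149·16.0000 + 0.3851·37.0000] = 23.3745; exercise value = 25.0000 > continuation, so V_d = 25.0000 (exercise)
Node 0 (S = 50): continuation = e^(−0.03)·[0.6149·5.9790 + 0.3851·25.0000] = 12.9101; exercise value = 5.0000 ≤ continuation, so V_0 = 12.9101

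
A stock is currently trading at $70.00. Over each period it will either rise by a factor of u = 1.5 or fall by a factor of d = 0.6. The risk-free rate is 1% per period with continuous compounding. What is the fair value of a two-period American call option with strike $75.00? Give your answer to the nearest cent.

$16.79

Risk-neutral probability p = (e^0.01 − 0.6)/(1.5 − 0.6) = 0.4101/0.9000 = 0.4556
Terminal stock prices: S_uu = 157.5, S_ud = 63, S_dd = 25.2
Terminal payoffs (S − K): max(82.5, 0) = 82.5, max(-12, 0) = 0, max(-49.8, 0) = 0
Node u (S = 105): continuation = e^(−0.01)·[0.4556·82.5000 + 0.5444·0.0000] = 37.2139; exercise value = 30.0000 ≤ continuation, so V_u = 37.2139
Node d (S = 42): continuation = e^(−0.01)·[0.4556·0.0000 + 0.5444·0.0000] = 0.0000; exercise value = 0.0000 ≤ continuation, so V_d = 0.0000
Node 0 (S = 70): continuation = e^(−0.01)·[0.4556·37.2139 + 0.5444·0.0000] = 16.7864; exercise value = 0.0000 ≤ continuation, so V_0 = 16.7864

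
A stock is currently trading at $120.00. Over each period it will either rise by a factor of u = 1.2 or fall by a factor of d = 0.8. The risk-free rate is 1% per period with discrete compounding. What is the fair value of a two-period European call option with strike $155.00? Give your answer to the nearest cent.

$4.81

Risk-neutral probability p = (1 + 0.01 − 0.8)/(1.2 − 0.8) = 0.2100/0.4000 = 0.5250
Terminal stock prices: S_uu = 172.8, S_ud = 115.2, S_dd = 76.8
Terminal payoffs (S − K): max(17.8, 0) = 17.8, max(-39.8, 0) = 0, max(-78.2, 0) = 0
Node u (S = 144): V_u = 1/1.01·[0.5250·17.8000 + 0.4750·0.0000] = 9.2525
Node d (S = 96): V_d = 1/1.01·[0.5250·0.0000 + 0.4750·0.0000] = 0.0000
Node 0 (S = 120): V_0 = 1/1.01·[0.5250·9.2525 + 0.4750·0.0000] = 4.8095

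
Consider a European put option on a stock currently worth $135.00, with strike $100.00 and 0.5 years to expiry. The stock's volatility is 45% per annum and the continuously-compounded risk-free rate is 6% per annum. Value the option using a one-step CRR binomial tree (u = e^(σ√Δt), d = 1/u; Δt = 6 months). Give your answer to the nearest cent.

$0.93

CRR parameters: u = e^(σ√Δt) = e^(0.45·√0.5) = 1.3746, d = 1/u = 0.7275
Per-period rate: rΔt = 0.06·0.5 = 0.03, so R = e^0.03 = 1.0305
Risk-neutral probability p = (e^0.03 − 0.7275)/(1.3746 − 0.7275) = 0.3030/0.6472 = 0.4682
Terminal stock prices: S_u = 185.6, S_d = 98.21
Terminal payoffs (K − S): max(-85.58, 0) = 0, max(1.793, 0) = 1.793
Node 0 (S = 135): V_0 = e^(−0.03)·[0.4682·0.0000 + 0.5318·1.7931] = 0.9254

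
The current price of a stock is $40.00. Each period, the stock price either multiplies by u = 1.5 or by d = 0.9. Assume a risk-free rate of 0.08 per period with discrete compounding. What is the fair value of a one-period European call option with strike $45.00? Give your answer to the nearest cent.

$4.17

Risk-neutral probability p = (1 + 0.08 − 0.9)/(1.5 − 0.9) = 0.1800/0.6000 = 0.3000
Terminal stock prices: S_u = 60, S_d = 36
Terminal payoffs (S − K): max(15, 0) = 15, max(-9, 0) = 0
Node 0 (S = 40): V_0 = 1/1.08·[0.3000·15.0000 + 0.7000·0.0000] = 4.1667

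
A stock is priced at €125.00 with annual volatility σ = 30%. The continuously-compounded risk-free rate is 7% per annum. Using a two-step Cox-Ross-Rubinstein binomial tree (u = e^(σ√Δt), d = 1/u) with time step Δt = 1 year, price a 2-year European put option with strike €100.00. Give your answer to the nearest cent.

€5.66

CRR parameters: u = e^(σ√Δt) = e^(0.3·√1) = 1.3499, d = 1/u = 0.7408
Per-period rate: rΔt = 0.07·1 = 0.07, so R = e^0.07 = 1.0725
Risk-neutral probability p = (e^0.07 − 0.7408)/(1.3499 − 0.7408) = 0.3317/0.6090 = 0.5446
Terminal stock prices: S_uu = 227.8, S_ud = 125, S_dd = 68.6
Terminal payoffs (K − S): max(-127.8, 0) = 0, max(-25, 0) = 0, max(31.4, 0) = 31.4
Node u (S = 168.7): V_u = e^(−0.07)·[0.5446·0.0000 + 0.4554·0.0000] = 0.0000
Node d (S = 92.6): V_d = e^(−0.07)·[0.5446·0.0000 + 0.4554·31.3985] = 13.3319
Node 0 (S = 125): V_0 = e^(−0.07)·[0.5446·0.0000 + 0.4554·13.3319] = 5.6608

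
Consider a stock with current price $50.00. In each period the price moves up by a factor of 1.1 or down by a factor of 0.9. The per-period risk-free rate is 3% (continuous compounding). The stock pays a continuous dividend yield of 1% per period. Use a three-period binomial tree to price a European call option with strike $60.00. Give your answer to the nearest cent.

Per-period risk-free factor R = e^0.03 = 1.0305; dividend-adjusted growth = e^(0.03−0.01) = 1.0202.
Risk-neutral probability p = (1.0202 − 0.9)/(1.1 − 0.9) = 0.1202/0.2000 = 0.6010
Terminal stock prices: S_uuu = 66.55, S_uud = 54.45, S_udd = 44.55, S_ddd = 36.45
Terminal payoffs (S − K): max(6.55, 0) = 6.55, max(-5.55, 0) = 0, max(-15.45, 0) = 0, max(-23.55, 0) = 0
Node uu (S = 60.5): V_uu = e^(−0.03)·[0.6010·6.5500 + 0.3990·0.0000] = 3.8202
Node ud (S = 49.5): V_ud = e^(−0.03)·[0.6010·0.0000 + 0.3990·0.0000] = 0.0000
Node dd (S = 40.5): V_dd = e^(−0.03)·[0.6010·0.0000 + 0.3990·0.0000] = 0.0000
Node u (S = 55): V_u = e^(−0.03)·[0.6010·3.8202 + 0.3990·0.0000] = 2.2281
Node d (S = 45): V_d = e^(−0.03)·[0.6010·0.0000 + 0.3990·0.0000] = 0.0000
Node 0 (S = 50): V_0 = e^(−0.03)·[0.6010·2.2281 + 0.3990·0.0000] = 1.2995

$1.30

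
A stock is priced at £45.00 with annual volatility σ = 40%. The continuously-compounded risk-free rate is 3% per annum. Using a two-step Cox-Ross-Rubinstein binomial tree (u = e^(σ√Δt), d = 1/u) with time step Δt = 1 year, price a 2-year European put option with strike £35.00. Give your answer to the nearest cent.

CRR parameters: u = e^(σ√Δt) = e^(0.4·√1) = 1.4918, d = 1/u = 0.6703
Per-period rate: rΔt = 0.03·1 = 0.03, so R = e^0.03 = 1.0305
Risk-neutral probability p = (e^0.03 − 0.6703)/(1.4918 − 0.6703) = 0.3601/0.8215 = 0.4384
Terminal stock prices: S_uu = 100.1, S_ud = 45, S_dd = 20.22
Terminal payoffs (K − S): max(-65.15, 0) = 0, max(-10, 0) = 0, max(14.78, 0) = 14.78
Node u (S = 67.13): V_u = e^(−0.03)·[0.4384·0.0000 + 0.5616·0.0000] = 0.0000
Node d (S = 30.16): V_d = e^(−0.03)·[0.4384·0.0000 + 0.5616·14.7802] = 8.0555
Node 0 (S = 45): V_0 = e^(−0.03)·[0.4384·0.0000 + 0.5616·8.0555] = 4.3904

£4.39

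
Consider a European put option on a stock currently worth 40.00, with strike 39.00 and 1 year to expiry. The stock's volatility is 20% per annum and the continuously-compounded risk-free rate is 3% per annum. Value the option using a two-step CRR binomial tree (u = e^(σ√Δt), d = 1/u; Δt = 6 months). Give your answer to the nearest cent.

CRR parameters: u = e^(σ√Δt) = e^(0.2·√0.5) = 1.1519, d = 1/u = 0.8681
Per-period rate: rΔt = 0.03·0.5 = 0.015, so R = e^0.015 = 1.0151
Risk-neutral probability p = (e^0.015 − 0.8681)/(1.1519 − 0.8681) = 0.1470/0.2838 = 0.5180
Terminal stock prices: S_uu = 53.08, S_ud = 40, S_dd = 30.15
Terminal payoffs (K − S): max(-14.08, 0) = 0, max(-1, 0) = 0, max(8.854, 0) = 8.854
Node u (S = 46.08): V_u = e^(−0.015)·[0.5180·0.0000 + 0.4820·0.0000] = 0.0000
Node d (S = 34.72): V_d = e^(−0.015)·[0.5180·0.0000 + 0.4820·8.8545] = 4.2047
Node 0 (S = 40): V_0 = e^(−0.015)·[0.5180·0.0000 + 0.4820·4.2047] = 1.9967

2.00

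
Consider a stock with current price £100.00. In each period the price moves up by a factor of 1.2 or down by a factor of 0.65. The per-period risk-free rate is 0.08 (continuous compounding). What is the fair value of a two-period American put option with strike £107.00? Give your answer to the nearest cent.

£12.36

Risk-neutral probability p = (e^0.08 − 0.65)/(1.2 − 0.65) = 0.4333/0.5500 = 0.7878
Terminal stock prices: S_uu = 144, S_ud = 78, S_dd = 42.25
Terminal payoffs (K − S): max(-37, 0) = 0, max(29, 0) = 29, max(64.75, 0) = 64.75
Node u (S = 120): continuation = e^(−0.08)·[0.7878·0.0000 + 0.2122·29.0000] = 5.6808; exercise value = 0.0000 ≤ continuation, so V_u = 5.6808
Node d (S = 65): continuation = e^(−0.08)·[0.7878·29.0000 + 0.2122·64.7500] = 33.7734; exercise value = 42.0000 > continuation, so V_d = 42.0000 (exercise)
Node 0 (S = 100): continuation = e^(−0.08)·[0.7878·5.6808 + 0.2122·42.0000] = 12.3586; exercise value = 7.0000 ≤ continuation, so V_0 = 12.3586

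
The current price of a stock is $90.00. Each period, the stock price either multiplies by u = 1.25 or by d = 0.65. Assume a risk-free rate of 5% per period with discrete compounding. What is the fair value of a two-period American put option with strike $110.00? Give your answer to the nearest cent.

Risk-neutral probability p = (1 + 0.05 − 0.65)/(1.25 − 0.65) = 0.4000/0.6000 = 0.6667
Terminal stock prices: S_uu = 140.6, S_ud = 73.12, S_dd = 38.03
Terminal payoffs (K − S): max(-30.62, 0) = 0, max(36.88, 0) = 36.88, max(71.97, 0) = 71.97
Node u (S = 112.5): continuation = 1/1.05·[0.6667·0.0000 + 0.3333·36.8750] = 11.7063; exercise value = 0.0000 ≤ continuation, so V_u = 11.7063
Node d (S = 58.5): continuation = 1/1.05·[0.6667·36.8750 + 0.3333·71.9750] = 46.2619; exercise value = 51.5000 > continuation, so V_d = 51.5000 (exercise)
Node 0 (S = 90): continuation = 1/1.05·[0.6667·11.7063 + 0.3333·51.5000] = 23.7818; exercise value = 20.0000 ≤ continuation, so V_0 = 23.7818

$23.78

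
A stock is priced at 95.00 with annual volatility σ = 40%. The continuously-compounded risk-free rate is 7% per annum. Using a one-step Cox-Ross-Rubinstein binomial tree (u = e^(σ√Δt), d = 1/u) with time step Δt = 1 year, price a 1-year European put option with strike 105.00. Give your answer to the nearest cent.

19.66

CRR parameters: u = e^(σ√Δt) = e^(0.4·√1) = 1.4918, d = 1/u = 0.6703
Per-period rate: rΔt = 0.07·1 = 0.07, so R = e^0.07 = 1.0725
Risk-neutral probability p = (e^0.07 − 0.6703)/(1.4918 − 0.6703) = 0.4022/0.8215 = 0.4896
Terminal stock prices: S_u = 141.7, S_d = 63.68
Terminal payoffs (K − S): max(-36.72, 0) = 0, max(41.32, 0) = 41.32
Node 0 (S = 95): V_0 = e^(−0.07)·[0.4896·0.0000 + 0.5104·41.3196] = 19.6647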